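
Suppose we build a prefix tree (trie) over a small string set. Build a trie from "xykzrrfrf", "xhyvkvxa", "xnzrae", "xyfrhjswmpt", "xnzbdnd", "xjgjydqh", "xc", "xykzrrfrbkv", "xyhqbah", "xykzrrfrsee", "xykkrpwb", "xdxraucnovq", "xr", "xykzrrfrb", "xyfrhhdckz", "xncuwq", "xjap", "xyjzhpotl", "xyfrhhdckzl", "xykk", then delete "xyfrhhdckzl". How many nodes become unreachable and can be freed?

1

After clearing the end-marker at "xyfrhhdckzl", prune upward until reaching a node still needed by another word.
The suffix "l" (1 node) is used only by "xyfrhhdckzl"; "xyfrhhdckz" is itself a stored word, so pruning stops there.
Nodes removed: 1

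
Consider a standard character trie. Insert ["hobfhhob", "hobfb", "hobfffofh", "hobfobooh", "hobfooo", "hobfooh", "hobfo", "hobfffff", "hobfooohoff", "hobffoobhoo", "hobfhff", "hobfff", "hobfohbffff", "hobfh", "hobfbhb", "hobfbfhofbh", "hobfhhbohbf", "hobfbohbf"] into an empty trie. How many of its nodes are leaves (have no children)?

13

A leaf is a node with no children — equivalently, the end of a word that is not a proper prefix of any other stored word.
Those words: "hobfbfhofbh", "hobfbhb", "hobfbohbf", "hobfffff", "hobfffofh", "hobffoobhoo", "hobfhff", "hobfhhbohbf", "hobfhhob", "hobfobooh", "hobfohbffff", "hobfooh", "hobfooohoff"
Leaf count: 13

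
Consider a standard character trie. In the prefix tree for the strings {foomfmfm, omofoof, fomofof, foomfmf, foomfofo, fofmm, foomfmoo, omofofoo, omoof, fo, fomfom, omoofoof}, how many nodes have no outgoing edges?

9

A leaf is a node with no children — equivalently, the end of a word that is not a proper prefix of any other stored word.
Those words: "fofmm", "fomfom", "fomofof", "foomfmfm", "foomfmoo", "foomfofo", "omofofoo", "omofoof", "omoofoof"
Leaf count: 9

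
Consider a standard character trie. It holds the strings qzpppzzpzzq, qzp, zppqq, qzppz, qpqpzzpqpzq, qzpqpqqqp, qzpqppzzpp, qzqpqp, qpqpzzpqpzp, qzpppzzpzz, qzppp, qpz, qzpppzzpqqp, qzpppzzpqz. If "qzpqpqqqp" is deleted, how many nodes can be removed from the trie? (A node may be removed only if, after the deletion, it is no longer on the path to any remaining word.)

Walk "qzpqpqqqp" from the leaf back toward the root, removing each node that no remaining word uses.
The suffix "qqqp" (4 nodes) is used only by "qzpqpqqqp"; the node for "qzpqp" still has the child "p", so pruning stops there.
Nodes removed: 4

4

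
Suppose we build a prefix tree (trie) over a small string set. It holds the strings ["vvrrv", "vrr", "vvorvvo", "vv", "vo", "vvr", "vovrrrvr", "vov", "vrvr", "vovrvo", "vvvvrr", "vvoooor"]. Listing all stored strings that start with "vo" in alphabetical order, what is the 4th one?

vovrvo

DFS of the "vo" subtree visits, in order: "vo", "vov", "vovrrrvr", "vovrvo"
The 4th is vovrvo.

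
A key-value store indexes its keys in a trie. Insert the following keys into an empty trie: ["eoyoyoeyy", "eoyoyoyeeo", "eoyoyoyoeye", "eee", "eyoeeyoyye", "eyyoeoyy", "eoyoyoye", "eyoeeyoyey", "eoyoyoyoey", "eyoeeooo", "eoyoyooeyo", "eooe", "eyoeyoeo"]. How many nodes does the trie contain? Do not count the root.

Insert word by word; a character creates a node only if that edge doesn't already exist:
  "eoyoyoeyy" → 9 new (e, o, y, o, y, o, e, y, y)
  "eoyoyoyeeo" → prefix "eoyoyo" already present; 4 new (y, e, e, o)
  "eoyoyoyoeye" → prefix "eoyoyoy" already present; 4 new (o, e, y, e)
  "eee" → prefix "e" already present; 2 new (e, e)
  "eyoeeyoyye" → prefix "e" already present; 9 new (y, o, e, e, y, o, y, y, e)
  "eyyoeoyy" → prefix "ey" already present; 6 new (y, o, e, o, y, y)
  "eoyoyoye" → prefix "eoyoyoye" already present; 0 new (none)
  "eyoeeyoyey" → prefix "eyoeeyoy" already present; 2 new (e, y)
  "eoyoyoyoey" → prefix "eoyoyoyoey" already present; 0 new (none)
  "eyoeeooo" → prefix "eyoee" already present; 3 new (o, o, o)
  "eoyoyooeyo" → prefix "eoyoyo" already present; 4 new (o, e, y, o)
  "eooe" → prefix "eo" already present; 2 new (o, e)
  "eyoeyoeo" → prefix "eyoe" already present; 4 new (y, o, e, o)
Total nodes = 9 + 4 + 4 + 2 + 9 + 6 + 0 + 2 + 0 + 3 + 4 + 2 + 4 = 49

49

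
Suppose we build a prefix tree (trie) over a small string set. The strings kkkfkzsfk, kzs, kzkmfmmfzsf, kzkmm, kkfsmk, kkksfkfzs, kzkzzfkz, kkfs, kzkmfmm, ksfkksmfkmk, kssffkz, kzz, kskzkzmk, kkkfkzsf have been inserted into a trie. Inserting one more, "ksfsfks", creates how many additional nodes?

4

The longest prefix of "ksfsfks" already in the trie is "ksf" (length 3).
New nodes needed: |"ksfsfks"| − 3 = 7 − 3 = 4.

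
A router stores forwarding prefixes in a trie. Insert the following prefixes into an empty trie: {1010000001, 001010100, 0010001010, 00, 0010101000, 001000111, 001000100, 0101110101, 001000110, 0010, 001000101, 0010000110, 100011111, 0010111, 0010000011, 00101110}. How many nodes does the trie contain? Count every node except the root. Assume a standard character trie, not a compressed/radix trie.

56

Insert word by word; a character creates a node only if that edge doesn't already exist:
  "1010000001" → 10 new (1, 0, 1, 0, 0, 0, 0, 0, 0, 1)
  "001010100" → 9 new (0, 0, 1, 0, 1, 0, 1, 0, 0)
  "0010001010" → prefix "0010" already present; 6 new (0, 0, 1, 0, 1, 0)
  "00" → prefix "00" already present; 0 new (none)
  "0010101000" → prefix "001010100" already present; 1 new (0)
  "001000111" → prefix "0010001" already present; 2 new (1, 1)
  "001000100" → prefix "00100010" already present; 1 new (0)
  "0101110101" → prefix "0" already present; 9 new (1, 0, 1, 1, 1, 0, 1, 0, 1)
  "001000110" → prefix "00100011" already present; 1 new (0)
  "0010" → prefix "0010" already present; 0 new (none)
  "001000101" → prefix "001000101" already present; 0 new (none)
  "0010000110" → prefix "001000" already present; 4 new (0, 1, 1, 0)
  "100011111" → prefix "10" already present; 7 new (0, 0, 1, 1, 1, 1, 1)
  "0010111" → prefix "00101" already present; 2 new (1, 1)
  "0010000011" → prefix "0010000" already present; 3 new (0, 1, 1)
  "00101110" → prefix "0010111" already present; 1 new (0)
Total nodes = 10 + 9 + 6 + 0 + 1 + 2 + 1 + 9 + 1 + 0 + 0 + 4 + 7 + 2 + 3 + 1 = 56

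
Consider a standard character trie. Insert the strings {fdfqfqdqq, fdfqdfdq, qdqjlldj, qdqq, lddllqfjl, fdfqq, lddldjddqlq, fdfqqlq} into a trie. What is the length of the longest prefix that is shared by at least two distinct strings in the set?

The deepest shared node is where two words last agree before diverging.
e.g. "fdfqq" and "fdfqqlq" share the prefix "fdfqq" of length 5; no pair shares a longer one.
Longest shared-prefix length: 5

5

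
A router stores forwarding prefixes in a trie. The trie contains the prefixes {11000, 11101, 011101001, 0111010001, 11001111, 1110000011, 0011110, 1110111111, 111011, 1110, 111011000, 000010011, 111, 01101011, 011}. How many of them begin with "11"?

Traverse to the node for "11", then collect every word in that subtree.
Matches: "11000", "11001111", "111", "1110", "1110000011", "11101", "111011", "111011000", "1110111111"
Count: 9

9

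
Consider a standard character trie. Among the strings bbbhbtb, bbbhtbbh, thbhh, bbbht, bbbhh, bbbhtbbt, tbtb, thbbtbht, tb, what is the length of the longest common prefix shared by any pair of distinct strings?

The deepest shared node is where two words last agree before diverging.
"bbbhtbbh" and "bbbhtbbt" agree on "bbbhtbb" (7 characters) before diverging; nothing deeper is shared.
Longest shared-prefix length: 7

7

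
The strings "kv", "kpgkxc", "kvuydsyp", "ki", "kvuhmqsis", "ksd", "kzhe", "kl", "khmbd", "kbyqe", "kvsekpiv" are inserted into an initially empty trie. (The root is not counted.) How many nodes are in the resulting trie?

For each word, the new-node count is its length minus the longest prefix already in the trie:
  "kv" → 2 new (k, v)
  "kpgkxc" → prefix "k" already present; 5 new (p, g, k, x, c)
  "kvuydsyp" → prefix "kv" already present; 6 new (u, y, d, s, y, p)
  "ki" → prefix "k" already present; 1 new (i)
  "kvuhmqsis" → prefix "kvu" already present; 6 new (h, m, q, s, i, s)
  "ksd" → prefix "k" already present; 2 new (s, d)
  "kzhe" → prefix "k" already present; 3 new (z, h, e)
  "kl" → prefix "k" already present; 1 new (l)
  "khmbd" → prefix "k" already present; 4 new (h, m, b, d)
  "kbyqe" → prefix "k" already present; 4 new (b, y, q, e)
  "kvsekpiv" → prefix "kv" already present; 6 new (s, e, k, p, i, v)
Total nodes = 2 + 5 + 6 + 1 + 6 + 2 + 3 + 1 + 4 + 4 + 6 = 40

40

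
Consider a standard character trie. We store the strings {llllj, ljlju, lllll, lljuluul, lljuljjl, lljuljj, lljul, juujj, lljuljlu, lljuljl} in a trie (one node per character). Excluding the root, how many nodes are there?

26

Count nodes per top-level branch (shared prefixes stored once):
  'j'-branch (juujj): 5 nodes
  'l'-branch (ljlju, lljul, lljuljj, lljuljjl, lljuljl, lljuljlu, lljuluul, llllj, lllll): 21 nodes
Sum: 26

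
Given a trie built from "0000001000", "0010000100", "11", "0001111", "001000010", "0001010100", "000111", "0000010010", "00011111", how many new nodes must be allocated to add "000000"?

"000000" is already a full path in the trie; only an end-marker is added.
No new nodes are needed: 0.

0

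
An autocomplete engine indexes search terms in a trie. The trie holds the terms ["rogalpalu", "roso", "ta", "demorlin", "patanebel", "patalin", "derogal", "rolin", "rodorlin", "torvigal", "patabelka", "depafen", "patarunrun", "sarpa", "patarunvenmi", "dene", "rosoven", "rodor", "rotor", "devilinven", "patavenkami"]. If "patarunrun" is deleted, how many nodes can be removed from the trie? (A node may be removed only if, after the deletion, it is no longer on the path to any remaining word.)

Walk "patarunrun" from the leaf back toward the root, removing each node that no remaining word uses.
The suffix "run" (3 nodes) is used only by "patarunrun"; the node for "patarun" still has the child "v", so pruning stops there.
Nodes removed: 3

3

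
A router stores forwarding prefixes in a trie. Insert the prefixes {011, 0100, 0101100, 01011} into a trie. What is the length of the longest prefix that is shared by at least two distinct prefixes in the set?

5

Look for the deepest trie node that still has at least two words in its subtree.
"01011" and "0101100" agree on "01011" (5 characters) before diverging; nothing deeper is shared.
Longest shared-prefix length: 5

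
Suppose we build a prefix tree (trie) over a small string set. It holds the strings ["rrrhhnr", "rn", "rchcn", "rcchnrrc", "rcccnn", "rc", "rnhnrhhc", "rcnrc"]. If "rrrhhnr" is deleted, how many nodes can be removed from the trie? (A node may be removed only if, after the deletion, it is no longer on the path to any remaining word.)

A node on "rrrhhnr"'s path can go only if nothing else ends at it or branches off below it.
The suffix "rrhhnr" (6 nodes) is used only by "rrrhhnr"; the node for "r" still has the child "n", so pruning stops there.
Nodes removed: 6

6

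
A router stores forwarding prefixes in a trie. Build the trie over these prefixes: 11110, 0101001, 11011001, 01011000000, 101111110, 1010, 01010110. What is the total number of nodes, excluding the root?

37

Trie structure (* marks end of a word):
(root)
├─ 0
│  └─ 1
│     └─ 0
│        └─ 1
│           ├─ 0
│           │  ├─ 0
│           │  │  └─ 1 *
│           │  └─ 1
│           │     └─ 1
│           │        └─ 0 *
│           └─ 1
│              └─ 0
│                 └─ 0
│                    └─ 0
│                       └─ 0
│                          └─ 0
│                             └─ 0 *
└─ 1
   ├─ 0
   │  └─ 1
   │     ├─ 0 *
   │     └─ 1
   │        └─ 1
   │           └─ 1
   │              └─ 1
   │                 └─ 1
   │                    └─ 0 *
   └─ 1
      ├─ 0
      │  └─ 1
      │     └─ 1
      │        └─ 0
      │           └─ 0
      │              └─ 1 *
      └─ 1
         └─ 1
            └─ 0 *
Counting every labelled node above: 37.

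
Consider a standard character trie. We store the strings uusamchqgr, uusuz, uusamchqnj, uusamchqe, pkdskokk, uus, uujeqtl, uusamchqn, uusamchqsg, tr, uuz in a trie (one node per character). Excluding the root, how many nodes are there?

33

Trace insertions, counting only characters that open a new branch:
  "uusamchqgr" → 10 new (u, u, s, a, m, c, h, q, g, r)
  "uusuz" → prefix "uus" already present; 2 new (u, z)
  "uusamchqnj" → prefix "uusamchq" already present; 2 new (n, j)
  "uusamchqe" → prefix "uusamchq" already present; 1 new (e)
  "pkdskokk" → 8 new (p, k, d, s, k, o, k, k)
  "uus" → prefix "uus" already present; 0 new (none)
  "uujeqtl" → prefix "uu" already present; 5 new (j, e, q, t, l)
  "uusamchqn" → prefix "uusamchqn" already present; 0 new (none)
  "uusamchqsg" → prefix "uusamchq" already present; 2 new (s, g)
  "tr" → 2 new (t, r)
  "uuz" → prefix "uu" already present; 1 new (z)
Total nodes = 10 + 2 + 2 + 1 + 8 + 0 + 5 + 0 + 2 + 2 + 1 = 33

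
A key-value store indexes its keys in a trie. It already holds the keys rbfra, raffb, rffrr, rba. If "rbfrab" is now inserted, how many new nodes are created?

1

The longest prefix of "rbfrab" already in the trie is "rbfra" (length 5).
Each of the 1 remaining characters creates one node.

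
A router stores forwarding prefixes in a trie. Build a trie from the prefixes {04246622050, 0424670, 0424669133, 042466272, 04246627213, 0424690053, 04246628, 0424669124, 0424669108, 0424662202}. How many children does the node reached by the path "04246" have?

The children of the "04246" node are the distinct next characters among strings starting with "04246".
Characters that immediately follow "04246" among the stored strings: {6, 7, 9}.
That node has 3 child edges.

3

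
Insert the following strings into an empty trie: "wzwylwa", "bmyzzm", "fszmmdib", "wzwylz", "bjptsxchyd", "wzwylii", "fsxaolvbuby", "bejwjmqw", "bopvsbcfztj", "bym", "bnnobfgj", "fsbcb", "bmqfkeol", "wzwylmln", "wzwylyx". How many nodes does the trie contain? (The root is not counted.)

Insert word by word; a character creates a node only if that edge doesn't already exist:
  "wzwylwa" → 7 new (w, z, w, y, l, w, a)
  "bmyzzm" → 6 new (b, m, y, z, z, m)
  "fszmmdib" → 8 new (f, s, z, m, m, d, i, b)
  "wzwylz" → prefix "wzwyl" already present; 1 new (z)
  "bjptsxchyd" → prefix "b" already present; 9 new (j, p, t, s, x, c, h, y, d)
  "wzwylii" → prefix "wzwyl" already present; 2 new (i, i)
  "fsxaolvbuby" → prefix "fs" already present; 9 new (x, a, o, l, v, b, u, b, y)
  "bejwjmqw" → prefix "b" already present; 7 new (e, j, w, j, m, q, w)
  "bopvsbcfztj" → prefix "b" already present; 10 new (o, p, v, s, b, c, f, z, t, j)
  "bym" → prefix "b" already present; 2 new (y, m)
  "bnnobfgj" → prefix "b" already present; 7 new (n, n, o, b, f, g, j)
  "fsbcb" → prefix "fs" already present; 3 new (b, c, b)
  "bmqfkeol" → prefix "bm" already present; 6 new (q, f, k, e, o, l)
  "wzwylmln" → prefix "wzwyl" already present; 3 new (m, l, n)
  "wzwylyx" → prefix "wzwyl" already present; 2 new (y, x)
Total nodes = 7 + 6 + 8 + 1 + 9 + 2 + 9 + 7 + 10 + 2 + 7 + 3 + 6 + 3 + 2 = 82

82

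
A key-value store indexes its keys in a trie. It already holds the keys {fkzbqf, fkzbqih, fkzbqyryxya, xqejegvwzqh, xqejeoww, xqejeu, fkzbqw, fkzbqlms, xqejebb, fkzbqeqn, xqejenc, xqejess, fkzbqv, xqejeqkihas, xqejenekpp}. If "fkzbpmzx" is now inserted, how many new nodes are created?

4

Walking "fkzbpmzx" from the root, the first 4 characters ("fkzb") follow existing edges; "p" is the first miss.
Each of the 4 remaining characters creates one node.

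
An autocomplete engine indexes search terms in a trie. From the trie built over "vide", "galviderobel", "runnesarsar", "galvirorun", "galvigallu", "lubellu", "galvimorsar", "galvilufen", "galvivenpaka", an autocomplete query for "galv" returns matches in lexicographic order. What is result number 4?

Words with prefix "galv", in lexicographic order: "galviderobel", "galvigallu", "galvilufen", "galvimorsar", "galvirorun", "galvivenpaka"
The 4th is galvimorsar.

galvimorsar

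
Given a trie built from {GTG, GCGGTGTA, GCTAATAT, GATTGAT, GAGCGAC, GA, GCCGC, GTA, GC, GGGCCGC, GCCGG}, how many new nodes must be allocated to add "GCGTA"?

Walking "GCGTA" from the root, the first 3 characters ("GCG") follow existing edges; "T" is the first miss.
New nodes needed: |"GCGTA"| − 3 = 5 − 3 = 2.

2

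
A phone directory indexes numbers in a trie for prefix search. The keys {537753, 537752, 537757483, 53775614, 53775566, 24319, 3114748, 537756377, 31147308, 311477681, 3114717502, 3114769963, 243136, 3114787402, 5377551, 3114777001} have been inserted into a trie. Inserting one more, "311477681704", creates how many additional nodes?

Walking "311477681704" from the root, the first 9 characters ("311477681") follow existing edges; "7" is the first miss.
New nodes needed: |"311477681704"| − 9 = 12 − 9 = 3.

3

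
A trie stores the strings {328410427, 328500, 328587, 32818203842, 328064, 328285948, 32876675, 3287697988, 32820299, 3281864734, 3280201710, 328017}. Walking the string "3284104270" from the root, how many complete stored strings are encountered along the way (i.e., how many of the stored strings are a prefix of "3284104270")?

1

Traverse "3284104270" character by character; count nodes along the way that are marked as word ends.
Prefixes of the query that are stored words: "328410427"
Count: 1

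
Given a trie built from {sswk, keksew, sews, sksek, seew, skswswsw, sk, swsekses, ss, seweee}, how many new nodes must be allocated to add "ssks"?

The longest prefix of "ssks" already in the trie is "ss" (length 2).
Each of the 2 remaining characters creates one node.

2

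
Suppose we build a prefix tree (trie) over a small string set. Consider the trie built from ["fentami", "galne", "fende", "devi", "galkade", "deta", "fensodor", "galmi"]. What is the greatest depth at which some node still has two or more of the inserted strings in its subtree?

The deepest shared node is where two words last agree before diverging.
"fende" and "fensodor" agree on "fen" (3 characters) before diverging; nothing deeper is shared.
Longest shared-prefix length: 3

3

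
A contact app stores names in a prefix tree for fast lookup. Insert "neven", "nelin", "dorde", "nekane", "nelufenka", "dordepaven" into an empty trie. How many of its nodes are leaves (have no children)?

A leaf is a node with no children — equivalently, the end of a word that is not a proper prefix of any other stored word.
Those words: "dordepaven", "nekane", "nelin", "nelufenka", "neven"
Leaf count: 5

5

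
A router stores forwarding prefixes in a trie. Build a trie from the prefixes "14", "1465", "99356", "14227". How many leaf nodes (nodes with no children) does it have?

A leaf is a node with no children — equivalently, the end of a word that is not a proper prefix of any other stored word.
Those words: "14227", "1465", "99356"
Leaf count: 3

3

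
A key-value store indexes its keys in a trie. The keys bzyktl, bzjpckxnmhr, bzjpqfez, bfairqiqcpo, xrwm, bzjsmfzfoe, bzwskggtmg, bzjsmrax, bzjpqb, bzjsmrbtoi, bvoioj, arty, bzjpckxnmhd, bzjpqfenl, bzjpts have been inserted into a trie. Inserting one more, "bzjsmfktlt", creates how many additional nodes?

Walking "bzjsmfktlt" from the root, the first 6 characters ("bzjsmf") follow existing edges; "k" is the first miss.
Each of the 4 remaining characters creates one node.

4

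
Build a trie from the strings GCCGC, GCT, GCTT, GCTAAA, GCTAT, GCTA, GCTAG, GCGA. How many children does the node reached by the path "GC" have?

Follow the path "GC" to its node, then look at its outgoing edges.
Characters that immediately follow "GC" among the stored strings: {C, G, T}.
That node has 3 child edges.

3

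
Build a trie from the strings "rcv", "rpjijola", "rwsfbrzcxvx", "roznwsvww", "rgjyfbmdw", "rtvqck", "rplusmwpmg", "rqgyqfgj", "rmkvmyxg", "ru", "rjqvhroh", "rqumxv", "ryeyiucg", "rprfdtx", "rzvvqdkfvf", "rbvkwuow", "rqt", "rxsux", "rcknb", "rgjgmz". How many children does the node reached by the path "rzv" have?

The children of the "rzv" node are the distinct next characters among strings starting with "rzv".
Distinct next characters after "rzv": v.
That node has 1 child edge.

1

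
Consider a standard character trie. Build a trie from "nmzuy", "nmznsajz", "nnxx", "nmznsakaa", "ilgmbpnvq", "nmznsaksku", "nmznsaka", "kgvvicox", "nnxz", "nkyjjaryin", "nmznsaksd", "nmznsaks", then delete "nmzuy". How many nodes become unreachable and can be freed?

2

Walk "nmzuy" from the leaf back toward the root, removing each node that no remaining word uses.
The suffix "uy" (2 nodes) is used only by "nmzuy"; the node for "nmz" still has the child "n", so pruning stops there.
Nodes removed: 2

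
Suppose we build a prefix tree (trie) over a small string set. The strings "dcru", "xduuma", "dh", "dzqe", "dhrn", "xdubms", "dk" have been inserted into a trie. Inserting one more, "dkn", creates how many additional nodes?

1

Walking "dkn" from the root, the first 2 characters ("dk") follow existing edges; "n" is the first miss.
So 3 − 2 = 1 new nodes.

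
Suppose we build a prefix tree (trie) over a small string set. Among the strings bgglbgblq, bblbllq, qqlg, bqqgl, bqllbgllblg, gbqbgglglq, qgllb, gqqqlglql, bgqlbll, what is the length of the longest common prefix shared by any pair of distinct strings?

Equivalently: take the maximum, over all pairs, of their longest common prefix length.
"bgglbgblq" and "bgqlbll" agree on "bg" (2 characters) before diverging; nothing deeper is shared.
Longest shared-prefix length: 2

2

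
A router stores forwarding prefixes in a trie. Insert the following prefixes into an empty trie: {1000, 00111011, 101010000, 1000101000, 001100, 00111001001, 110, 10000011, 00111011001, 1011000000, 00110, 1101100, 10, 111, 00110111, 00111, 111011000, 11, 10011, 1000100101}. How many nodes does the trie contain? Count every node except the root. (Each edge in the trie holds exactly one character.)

68

Count nodes per top-level branch (shared prefixes stored once):
  '0'-branch (00110, 001100, 00110111, 00111, 00111001001, 00111011, 00111011001): 21 nodes
  '1'-branch (10, 1000, 10000011, 1000100101, 1000101000, 10011, 101010000, 1011000000, 11, 110, 1101100, 111, 111011000): 47 nodes
Sum: 68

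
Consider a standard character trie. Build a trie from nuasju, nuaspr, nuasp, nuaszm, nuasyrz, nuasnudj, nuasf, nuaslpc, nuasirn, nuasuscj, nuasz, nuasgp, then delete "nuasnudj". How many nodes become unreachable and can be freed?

4

A node on "nuasnudj"'s path can go only if nothing else ends at it or branches off below it.
The suffix "nudj" (4 nodes) is used only by "nuasnudj"; the node for "nuas" still has the child "j", so pruning stops there.
Nodes removed: 4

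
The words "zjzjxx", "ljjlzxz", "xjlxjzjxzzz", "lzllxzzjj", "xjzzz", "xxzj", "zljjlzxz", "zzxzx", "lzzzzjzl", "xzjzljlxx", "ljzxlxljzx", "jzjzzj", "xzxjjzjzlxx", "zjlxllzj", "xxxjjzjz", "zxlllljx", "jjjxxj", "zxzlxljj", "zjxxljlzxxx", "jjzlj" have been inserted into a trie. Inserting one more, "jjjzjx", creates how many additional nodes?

"jjj" is already a path in the trie; the remaining "zjx" must be added.
New nodes needed: |"jjjzjx"| − 3 = 6 − 3 = 3.

3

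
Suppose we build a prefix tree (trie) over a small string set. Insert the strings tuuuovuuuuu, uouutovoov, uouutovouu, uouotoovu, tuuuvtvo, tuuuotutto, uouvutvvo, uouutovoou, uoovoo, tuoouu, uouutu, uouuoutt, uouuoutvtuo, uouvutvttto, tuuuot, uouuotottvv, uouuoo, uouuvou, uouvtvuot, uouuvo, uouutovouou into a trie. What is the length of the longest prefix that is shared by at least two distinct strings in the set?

9

Look for the deepest trie node that still has at least two words in its subtree.
e.g. "uouutovoou" and "uouutovoov" share the prefix "uouutovoo" of length 9; no pair shares a longer one.
Longest shared-prefix length: 9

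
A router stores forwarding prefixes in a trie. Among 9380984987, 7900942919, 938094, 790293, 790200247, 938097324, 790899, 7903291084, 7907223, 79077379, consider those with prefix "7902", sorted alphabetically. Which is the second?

Words with prefix "7902", in lexicographic order: "790200247", "790293"
The 2nd is 790293.

790293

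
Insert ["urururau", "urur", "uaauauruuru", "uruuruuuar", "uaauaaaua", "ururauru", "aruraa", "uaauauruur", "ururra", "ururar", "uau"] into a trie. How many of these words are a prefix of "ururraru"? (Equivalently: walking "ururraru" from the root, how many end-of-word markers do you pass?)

2

Traverse "ururraru" character by character; count nodes along the way that are marked as word ends.
Prefixes of the query that are stored words: "urur", "ururra"
Count: 2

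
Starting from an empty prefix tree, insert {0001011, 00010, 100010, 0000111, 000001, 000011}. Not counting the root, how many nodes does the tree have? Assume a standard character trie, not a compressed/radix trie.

19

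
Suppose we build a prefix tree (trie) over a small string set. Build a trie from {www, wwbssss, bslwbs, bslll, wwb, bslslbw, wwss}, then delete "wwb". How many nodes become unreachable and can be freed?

After clearing the end-marker at "wwb", prune upward until reaching a node still needed by another word.
Every node on "wwb" is still needed (e.g. by "wwbssss"), so nothing is freed.
Nodes removed: 0

0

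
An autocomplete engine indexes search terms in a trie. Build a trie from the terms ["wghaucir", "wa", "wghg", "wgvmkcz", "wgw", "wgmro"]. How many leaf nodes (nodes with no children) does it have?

A leaf is a node with no children — equivalently, the end of a word that is not a proper prefix of any other stored word.
Those words: "wa", "wghaucir", "wghg", "wgmro", "wgvmkcz", "wgw"
Leaf count: 6

6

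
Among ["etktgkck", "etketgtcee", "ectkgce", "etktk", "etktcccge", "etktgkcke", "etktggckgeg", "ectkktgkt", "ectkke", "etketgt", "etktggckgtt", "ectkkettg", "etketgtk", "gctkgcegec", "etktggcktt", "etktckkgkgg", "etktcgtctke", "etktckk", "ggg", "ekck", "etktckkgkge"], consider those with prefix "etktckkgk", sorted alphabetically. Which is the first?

etktckkgkge

Filter for "etktckkgk…" and sort: "etktckkgkge", "etktckkgkgg"
Position 1: etktckkgkge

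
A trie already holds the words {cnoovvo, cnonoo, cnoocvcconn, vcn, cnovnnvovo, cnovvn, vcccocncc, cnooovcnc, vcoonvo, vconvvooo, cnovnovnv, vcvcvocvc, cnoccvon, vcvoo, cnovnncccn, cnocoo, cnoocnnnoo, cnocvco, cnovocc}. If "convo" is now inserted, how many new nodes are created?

Walking "convo" from the root, the first 1 characters ("c") follow existing edges; "o" is the first miss.
New nodes needed: |"convo"| − 1 = 5 − 1 = 4.

4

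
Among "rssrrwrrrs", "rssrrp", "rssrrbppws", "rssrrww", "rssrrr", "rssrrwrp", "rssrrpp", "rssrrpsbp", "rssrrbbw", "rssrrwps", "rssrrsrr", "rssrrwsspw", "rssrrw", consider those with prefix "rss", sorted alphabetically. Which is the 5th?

rssrrpsbp

Filter for "rss…" and sort: "rssrrbbw", "rssrrbppws", "rssrrp", "rssrrpp", "rssrrpsbp", "rssrrr", "rssrrsrr", "rssrrw", "rssrrwps", "rssrrwrp", "rssrrwrrrs", "rssrrwsspw", "rssrrww"
The 5th is rssrrpsbp.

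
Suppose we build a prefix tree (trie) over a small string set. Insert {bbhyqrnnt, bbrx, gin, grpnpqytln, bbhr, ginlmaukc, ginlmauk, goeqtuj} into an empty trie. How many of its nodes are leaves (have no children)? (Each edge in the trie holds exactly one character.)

6

Leaves are exactly the stored words that no other stored word extends.
Those words: "bbhr", "bbhyqrnnt", "bbrx", "ginlmaukc", "goeqtuj", "grpnpqytln"
Leaf count: 6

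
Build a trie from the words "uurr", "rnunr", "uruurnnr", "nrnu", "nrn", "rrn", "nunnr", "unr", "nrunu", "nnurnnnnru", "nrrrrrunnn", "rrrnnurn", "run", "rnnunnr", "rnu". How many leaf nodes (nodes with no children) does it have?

13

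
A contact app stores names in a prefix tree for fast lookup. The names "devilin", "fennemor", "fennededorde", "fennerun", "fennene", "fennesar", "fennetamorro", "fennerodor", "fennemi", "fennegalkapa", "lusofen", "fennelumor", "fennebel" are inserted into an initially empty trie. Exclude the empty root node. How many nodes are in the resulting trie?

Trace insertions, counting only characters that open a new branch:
  "devilin" → 7 new (d, e, v, i, l, i, n)
  "fennemor" → 8 new (f, e, n, n, e, m, o, r)
  "fennededorde" → prefix "fenne" already present; 7 new (d, e, d, o, r, d, e)
  "fennerun" → prefix "fenne" already present; 3 new (r, u, n)
  "fennene" → prefix "fenne" already present; 2 new (n, e)
  "fennesar" → prefix "fenne" already present; 3 new (s, a, r)
  "fennetamorro" → prefix "fenne" already present; 7 new (t, a, m, o, r, r, o)
  "fennerodor" → prefix "fenner" already present; 4 new (o, d, o, r)
  "fennemi" → prefix "fennem" already present; 1 new (i)
  "fennegalkapa" → prefix "fenne" already present; 7 new (g, a, l, k, a, p, a)
  "lusofen" → 7 new (l, u, s, o, f, e, n)
  "fennelumor" → prefix "fenne" already present; 5 new (l, u, m, o, r)
  "fennebel" → prefix "fenne" already present; 3 new (b, e, l)
Total nodes = 7 + 8 + 7 + 3 + 2 + 3 + 7 + 4 + 1 + 7 + 7 + 5 + 3 = 64

64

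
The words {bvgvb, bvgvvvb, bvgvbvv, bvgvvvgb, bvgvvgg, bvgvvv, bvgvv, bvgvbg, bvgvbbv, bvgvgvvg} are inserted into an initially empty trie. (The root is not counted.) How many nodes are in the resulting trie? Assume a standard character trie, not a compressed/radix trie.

21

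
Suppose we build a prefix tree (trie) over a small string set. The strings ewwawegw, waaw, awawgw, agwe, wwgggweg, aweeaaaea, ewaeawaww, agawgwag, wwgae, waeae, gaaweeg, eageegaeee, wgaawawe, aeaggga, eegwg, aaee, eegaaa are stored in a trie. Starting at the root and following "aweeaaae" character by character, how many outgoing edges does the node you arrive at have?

1

The children of the "aweeaaae" node are the distinct next characters among strings starting with "aweeaaae".
Characters that immediately follow "aweeaaae" among the stored strings: {a}.
That node has 1 child edge.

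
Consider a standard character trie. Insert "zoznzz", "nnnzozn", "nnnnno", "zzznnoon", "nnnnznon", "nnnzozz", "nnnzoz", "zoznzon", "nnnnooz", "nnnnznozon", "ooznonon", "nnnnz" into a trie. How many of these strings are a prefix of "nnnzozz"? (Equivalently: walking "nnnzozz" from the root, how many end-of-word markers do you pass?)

Walk "nnnzozz" from the root; an end-of-word marker is hit whenever a stored word is a prefix of "nnnzozz".
Prefixes of the query that are stored words: "nnnzoz", "nnnzozz"
Count: 2

2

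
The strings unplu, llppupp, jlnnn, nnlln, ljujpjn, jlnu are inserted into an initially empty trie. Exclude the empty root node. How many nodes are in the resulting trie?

Trace insertions, counting only characters that open a new branch:
  "unplu" → 5 new (u, n, p, l, u)
  "llppupp" → 7 new (l, l, p, p, u, p, p)
  "jlnnn" → 5 new (j, l, n, n, n)
  "nnlln" → 5 new (n, n, l, l, n)
  "ljujpjn" → prefix "l" already present; 6 new (j, u, j, p, j, n)
  "jlnu" → prefix "jln" already present; 1 new (u)
Total nodes = 5 + 7 + 5 + 5 + 6 + 1 = 29

29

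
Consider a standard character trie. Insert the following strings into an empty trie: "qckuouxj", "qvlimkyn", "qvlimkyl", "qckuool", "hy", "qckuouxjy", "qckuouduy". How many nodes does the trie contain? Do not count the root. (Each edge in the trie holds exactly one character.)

Count nodes per top-level branch (shared prefixes stored once):
  'h'-branch (hy): 2 nodes
  'q'-branch (qckuool, qckuouduy, qckuouxj, qckuouxjy, qvlimkyl, qvlimkyn): 22 nodes
Sum: 24

24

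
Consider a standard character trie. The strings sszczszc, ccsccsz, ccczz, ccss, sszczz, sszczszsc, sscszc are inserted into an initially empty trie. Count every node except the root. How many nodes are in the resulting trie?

Count nodes per top-level branch (shared prefixes stored once):
  'c'-branch (ccczz, ccsccsz, ccss): 11 nodes
  's'-branch (sscszc, sszczszc, sszczszsc, sszczz): 15 nodes
Sum: 26

26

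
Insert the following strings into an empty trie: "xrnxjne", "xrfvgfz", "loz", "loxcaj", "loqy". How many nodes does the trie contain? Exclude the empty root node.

Trace insertions, counting only characters that open a new branch:
  "xrnxjne" → 7 new (x, r, n, x, j, n, e)
  "xrfvgfz" → prefix "xr" already present; 5 new (f, v, g, f, z)
  "loz" → 3 new (l, o, z)
  "loxcaj" → prefix "lo" already present; 4 new (x, c, a, j)
  "loqy" → prefix "lo" already present; 2 new (q, y)
Total nodes = 7 + 5 + 3 + 4 + 2 = 21

21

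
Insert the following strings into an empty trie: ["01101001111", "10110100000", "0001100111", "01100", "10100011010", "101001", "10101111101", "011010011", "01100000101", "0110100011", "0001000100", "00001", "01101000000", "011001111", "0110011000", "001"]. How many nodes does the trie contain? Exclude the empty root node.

76

For each word, the new-node count is its length minus the longest prefix already in the trie:
  "01101001111" → 11 new (0, 1, 1, 0, 1, 0, 0, 1, 1, 1, 1)
  "10110100000" → 11 new (1, 0, 1, 1, 0, 1, 0, 0, 0, 0, 0)
  "0001100111" → prefix "0" already present; 9 new (0, 0, 1, 1, 0, 0, 1, 1, 1)
  "01100" → prefix "0110" already present; 1 new (0)
  "10100011010" → prefix "101" already present; 8 new (0, 0, 0, 1, 1, 0, 1, 0)
  "101001" → prefix "10100" already present; 1 new (1)
  "10101111101" → prefix "1010" already present; 7 new (1, 1, 1, 1, 1, 0, 1)
  "011010011" → prefix "011010011" already present; 0 new (none)
  "01100000101" → prefix "01100" already present; 6 new (0, 0, 0, 1, 0, 1)
  "0110100011" → prefix "0110100" already present; 3 new (0, 1, 1)
  "0001000100" → prefix "0001" already present; 6 new (0, 0, 0, 1, 0, 0)
  "00001" → prefix "000" already present; 2 new (0, 1)
  "01101000000" → prefix "01101000" already present; 3 new (0, 0, 0)
  "011001111" → prefix "01100" already present; 4 new (1, 1, 1, 1)
  "0110011000" → prefix "0110011" already present; 3 new (0, 0, 0)
  "001" → prefix "00" already present; 1 new (1)
Total nodes = 11 + 11 + 9 + 1 + 8 + 1 + 7 + 0 + 6 + 3 + 6 + 2 + 3 + 4 + 3 + 1 = 76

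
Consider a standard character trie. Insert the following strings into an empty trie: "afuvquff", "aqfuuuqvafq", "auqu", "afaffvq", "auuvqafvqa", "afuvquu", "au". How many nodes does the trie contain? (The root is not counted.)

35

Trie structure (* marks end of a word):
(root)
└─ a
   ├─ f
   │  ├─ a
   │  │  └─ f
   │  │     └─ f
   │  │        └─ v
   │  │           └─ q *
   │  └─ u
   │     └─ v
   │        └─ q
   │           └─ u
   │              ├─ f
   │              │  └─ f *
   │              └─ u *
   ├─ q
   │  └─ f
   │     └─ u
   │        └─ u
   │           └─ u
   │              └─ q
   │                 └─ v
   │                    └─ a
   │                       └─ f
   │                          └─ q *
   └─ u *
      ├─ q
      │  └─ u *
      └─ u
         └─ v
            └─ q
               └─ a
                  └─ f
                     └─ v
                        └─ q
                           └─ a *
Counting every labelled node above: 35.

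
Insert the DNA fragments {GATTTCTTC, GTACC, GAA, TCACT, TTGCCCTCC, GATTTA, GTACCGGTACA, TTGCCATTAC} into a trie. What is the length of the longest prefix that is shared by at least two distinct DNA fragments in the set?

5

The deepest shared node is where two words last agree before diverging.
e.g. "GATTTA" and "GATTTCTTC" share the prefix "GATTT" of length 5; no pair shares a longer one.
Longest shared-prefix length: 5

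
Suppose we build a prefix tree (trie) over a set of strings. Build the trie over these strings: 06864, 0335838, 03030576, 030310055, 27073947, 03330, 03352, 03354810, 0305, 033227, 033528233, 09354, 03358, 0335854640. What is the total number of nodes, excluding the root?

Insert word by word; a character creates a node only if that edge doesn't already exist:
  "06864" → 5 new (0, 6, 8, 6, 4)
  "0335838" → prefix "0" already present; 6 new (3, 3, 5, 8, 3, 8)
  "03030576" → prefix "03" already present; 6 new (0, 3, 0, 5, 7, 6)
  "030310055" → prefix "0303" already present; 5 new (1, 0, 0, 5, 5)
  "27073947" → 8 new (2, 7, 0, 7, 3, 9, 4, 7)
  "03330" → prefix "033" already present; 2 new (3, 0)
  "03352" → prefix "0335" already present; 1 new (2)
  "03354810" → prefix "0335" already present; 4 new (4, 8, 1, 0)
  "0305" → prefix "030" already present; 1 new (5)
  "033227" → prefix "033" already present; 3 new (2, 2, 7)
  "033528233" → prefix "03352" already present; 4 new (8, 2, 3, 3)
  "09354" → prefix "0" already present; 4 new (9, 3, 5, 4)
  "03358" → prefix "03358" already present; 0 new (none)
  "0335854640" → prefix "03358" already present; 5 new (5, 4, 6, 4, 0)
Total nodes = 5 + 6 + 6 + 5 + 8 + 2 + 1 + 4 + 1 + 3 + 4 + 4 + 0 + 5 = 54

54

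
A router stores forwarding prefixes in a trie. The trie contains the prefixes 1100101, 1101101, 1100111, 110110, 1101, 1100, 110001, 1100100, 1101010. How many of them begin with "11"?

Traverse to the node for "11", then collect every word in that subtree.
Matches: "1100", "110001", "1100100", "1100101", "1100111", "1101", "1101010", "110110", "1101101"
Count: 9

9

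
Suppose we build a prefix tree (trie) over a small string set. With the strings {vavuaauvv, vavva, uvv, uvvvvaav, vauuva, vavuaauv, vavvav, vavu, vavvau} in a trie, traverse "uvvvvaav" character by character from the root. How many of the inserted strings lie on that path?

2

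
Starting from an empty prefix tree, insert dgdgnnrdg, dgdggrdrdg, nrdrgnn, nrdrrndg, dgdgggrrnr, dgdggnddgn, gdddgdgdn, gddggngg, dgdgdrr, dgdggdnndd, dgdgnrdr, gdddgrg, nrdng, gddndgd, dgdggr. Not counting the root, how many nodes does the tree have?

Count nodes per top-level branch (shared prefixes stored once):
  'd'-branch (dgdgdrr, dgdggdnndd, dgdgggrrnr, dgdggnddgn, dgdggr, dgdggrdrdg, dgdgnnrdg, dgdgnrdr): 36 nodes
  'g'-branch (gdddgdgdn, gdddgrg, gddggngg, gddndgd): 20 nodes
  'n'-branch (nrdng, nrdrgnn, nrdrrndg): 13 nodes
Sum: 69

69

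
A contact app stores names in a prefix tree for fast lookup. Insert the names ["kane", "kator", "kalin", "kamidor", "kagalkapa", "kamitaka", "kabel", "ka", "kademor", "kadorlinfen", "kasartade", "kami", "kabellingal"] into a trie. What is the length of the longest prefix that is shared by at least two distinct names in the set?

Look for the deepest trie node that still has at least two words in its subtree.
"kabel" and "kabellingal" agree on "kabel" (5 characters) before diverging; nothing deeper is shared.
Longest shared-prefix length: 5

5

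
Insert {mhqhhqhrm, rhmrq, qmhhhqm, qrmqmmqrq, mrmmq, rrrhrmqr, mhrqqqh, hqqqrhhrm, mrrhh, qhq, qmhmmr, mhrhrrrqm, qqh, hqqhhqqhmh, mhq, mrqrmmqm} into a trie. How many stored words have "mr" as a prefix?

Filter for entries beginning with "mr":
Matches: "mrmmq", "mrqrmmqm", "mrrhh"
Count: 3

3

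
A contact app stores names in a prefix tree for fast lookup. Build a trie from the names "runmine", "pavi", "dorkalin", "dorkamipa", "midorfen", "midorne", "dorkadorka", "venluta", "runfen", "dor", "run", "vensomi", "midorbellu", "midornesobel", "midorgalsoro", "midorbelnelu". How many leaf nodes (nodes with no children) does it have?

13

Leaves are exactly the stored words that no other stored word extends.
Those words: "dorkadorka", "dorkalin", "dorkamipa", "midorbellu", "midorbelnelu", "midorfen", "midorgalsoro", "midornesobel", "pavi", "runfen", "runmine", "venluta", "vensomi"
Leaf count: 13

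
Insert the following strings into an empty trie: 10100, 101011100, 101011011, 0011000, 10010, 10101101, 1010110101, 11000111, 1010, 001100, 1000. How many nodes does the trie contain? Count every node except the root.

33

Count nodes per top-level branch (shared prefixes stored once):
  '0'-branch (001100, 0011000): 7 nodes
  '1'-branch (1000, 10010, 1010, 10100, 10101101, 1010110101, 101011011, 101011100, 11000111): 26 nodes
Sum: 33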